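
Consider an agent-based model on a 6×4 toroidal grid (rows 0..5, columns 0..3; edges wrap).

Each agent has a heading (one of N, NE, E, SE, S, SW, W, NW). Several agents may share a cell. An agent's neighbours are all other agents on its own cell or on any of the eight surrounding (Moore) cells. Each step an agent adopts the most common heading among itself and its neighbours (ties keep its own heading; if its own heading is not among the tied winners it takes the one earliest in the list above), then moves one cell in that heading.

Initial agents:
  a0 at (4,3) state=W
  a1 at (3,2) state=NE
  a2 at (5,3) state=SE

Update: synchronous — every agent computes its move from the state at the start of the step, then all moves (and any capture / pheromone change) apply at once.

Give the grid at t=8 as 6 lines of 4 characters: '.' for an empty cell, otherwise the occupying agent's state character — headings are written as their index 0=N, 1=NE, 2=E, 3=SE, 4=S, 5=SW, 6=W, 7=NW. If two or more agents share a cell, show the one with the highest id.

t=1: a0@(4,2):W a1@(2,3):NE a2@(0,0):SE
t=2: a0@(4,1):W a1@(1,0):NE a2@(1,1):SE
t=3: a0@(4,0):W a1@(0,1):NE a2@(2,2):SE
t=4: a0@(4,3):W a1@(5,2):NE a2@(3,3):SE
t=5: a0@(4,2):W a1@(4,3):NE a2@(4,0):SE
t=6: a0@(4,1):W a1@(3,0):NE a2@(5,1):SE
t=7: a0@(4,0):W a1@(2,1):NE a2@(0,2):SE
t=8: a0@(4,3):W a1@(1,2):NE a2@(1,3):SE

....
..13
....
....
...6
....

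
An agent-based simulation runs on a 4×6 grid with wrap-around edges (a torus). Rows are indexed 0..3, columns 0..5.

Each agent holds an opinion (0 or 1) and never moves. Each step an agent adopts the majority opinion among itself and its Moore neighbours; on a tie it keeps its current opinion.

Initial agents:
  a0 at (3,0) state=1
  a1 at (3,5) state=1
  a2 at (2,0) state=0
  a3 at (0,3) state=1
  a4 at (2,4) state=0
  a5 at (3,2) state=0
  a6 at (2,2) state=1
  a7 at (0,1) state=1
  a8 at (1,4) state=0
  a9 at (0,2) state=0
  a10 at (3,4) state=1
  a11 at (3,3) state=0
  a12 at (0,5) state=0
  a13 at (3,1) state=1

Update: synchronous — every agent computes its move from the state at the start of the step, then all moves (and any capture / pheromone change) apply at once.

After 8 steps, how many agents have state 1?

t=1: a0@(3,0):1 a1@(3,5):1 a2@(2,0):1 a3@(0,3):0 a4@(2,4):0 a5@(3,2):1 a6@(2,2):1 a7@(0,1):1 a8@(1,4):0 a9@(0,2):0 a10@(3,4):1 a11@(3,3):0 a12@(0,5):1 a13@(3,1):1
t=2: (unchanged — steady state)

9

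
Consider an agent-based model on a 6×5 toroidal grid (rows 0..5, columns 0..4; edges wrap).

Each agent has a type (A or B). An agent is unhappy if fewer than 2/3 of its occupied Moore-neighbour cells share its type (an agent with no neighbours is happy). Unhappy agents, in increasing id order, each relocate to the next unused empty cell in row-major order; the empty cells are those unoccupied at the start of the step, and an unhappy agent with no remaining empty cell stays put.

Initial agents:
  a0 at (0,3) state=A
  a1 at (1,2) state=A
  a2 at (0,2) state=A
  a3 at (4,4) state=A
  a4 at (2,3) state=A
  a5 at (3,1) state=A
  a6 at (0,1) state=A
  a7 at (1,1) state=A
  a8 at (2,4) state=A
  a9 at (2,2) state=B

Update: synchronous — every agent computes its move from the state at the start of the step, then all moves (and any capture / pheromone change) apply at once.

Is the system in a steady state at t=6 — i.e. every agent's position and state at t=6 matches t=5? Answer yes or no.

no

t=1: a0@(0,3):A a1@(1,2):A a2@(0,2):A a3@(4,4):A a4@(2,3):A a5@(0,0):A a6@(0,1):A a7@(1,1):A a8@(2,4):A a9@(0,4):B
t=2: a0@(0,3):A a1@(1,2):A a2@(0,2):A a3@(4,4):A a4@(2,3):A a5@(0,0):A a6@(0,1):A a7@(1,1):A a8@(2,4):A a9@(1,0):B
t=3: a0@(0,3):A a1@(1,2):A a2@(0,2):A a3@(4,4):A a4@(2,3):A a5@(0,0):A a6@(0,1):A a7@(1,1):A a8@(0,4):A a9@(1,3):B
t=4: a0@(0,3):A a1@(1,2):A a2@(0,2):A a3@(4,4):A a4@(1,0):A a5@(0,0):A a6@(0,1):A a7@(1,1):A a8@(0,4):A a9@(1,4):B
t=5: a0@(0,3):A a1@(1,2):A a2@(0,2):A a3@(4,4):A a4@(1,0):A a5@(0,0):A a6@(0,1):A a7@(1,1):A a8@(0,4):A a9@(1,3):B
t=6: a0@(0,3):A a1@(1,2):A a2@(0,2):A a3@(4,4):A a4@(1,0):A a5@(0,0):A a6@(0,1):A a7@(1,1):A a8@(0,4):A a9@(1,4):B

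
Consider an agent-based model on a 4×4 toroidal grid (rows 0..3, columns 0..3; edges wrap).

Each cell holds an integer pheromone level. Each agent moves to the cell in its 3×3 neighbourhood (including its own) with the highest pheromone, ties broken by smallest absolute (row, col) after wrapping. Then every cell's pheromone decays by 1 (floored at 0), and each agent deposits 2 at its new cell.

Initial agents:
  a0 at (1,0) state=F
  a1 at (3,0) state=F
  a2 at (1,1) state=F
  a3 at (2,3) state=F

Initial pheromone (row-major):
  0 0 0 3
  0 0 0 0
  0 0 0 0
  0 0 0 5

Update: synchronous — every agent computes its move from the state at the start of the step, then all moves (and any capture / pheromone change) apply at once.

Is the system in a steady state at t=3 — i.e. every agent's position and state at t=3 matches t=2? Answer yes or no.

t=1: a0@(0,3) a1@(3,3) a2@(0,0) a3@(3,3) | pheromone: 2 0 0 4 / 0 0 0 0 / 0 0 0 0 / 0 0 0 8
t=2: a0@(3,3) a1@(3,3) a2@(3,3) a3@(3,3) | pheromone: 1 0 0 3 / 0 0 0 0 / 0 0 0 0 / 0 0 0 15
t=3: a0@(3,3) a1@(3,3) a2@(3,3) a3@(3,3) | pheromone: 0 0 0 2 / 0 0 0 0 / 0 0 0 0 / 0 0 0 22

yes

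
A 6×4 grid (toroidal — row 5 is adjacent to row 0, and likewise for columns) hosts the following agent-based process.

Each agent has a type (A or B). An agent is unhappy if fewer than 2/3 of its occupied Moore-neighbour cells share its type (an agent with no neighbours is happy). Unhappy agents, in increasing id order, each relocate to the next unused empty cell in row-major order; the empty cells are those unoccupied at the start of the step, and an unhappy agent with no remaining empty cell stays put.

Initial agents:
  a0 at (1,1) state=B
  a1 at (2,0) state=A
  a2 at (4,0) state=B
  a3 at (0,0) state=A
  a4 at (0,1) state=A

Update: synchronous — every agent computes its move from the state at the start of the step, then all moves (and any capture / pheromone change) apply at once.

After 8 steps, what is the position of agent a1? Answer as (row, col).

(1, 1)

t=1: a0@(0,2):B a1@(0,3):A a2@(4,0):B a3@(1,0):A a4@(1,2):A
t=2: a0@(0,0):B a1@(0,3):A a2@(4,0):B a3@(1,0):A a4@(0,1):A
t=3: a0@(0,2):B a1@(1,1):A a2@(4,0):B a3@(1,0):A a4@(1,2):A
t=4: a0@(0,0):B a1@(1,1):A a2@(4,0):B a3@(1,0):A a4@(0,1):A
t=5: a0@(0,2):B a1@(1,1):A a2@(4,0):B a3@(1,0):A a4@(0,1):A
t=6: a0@(0,0):B a1@(1,1):A a2@(4,0):B a3@(1,0):A a4@(0,1):A
t=7: a0@(0,2):B a1@(1,1):A a2@(4,0):B a3@(1,0):A a4@(0,1):A
t=8: a0@(0,0):B a1@(1,1):A a2@(4,0):B a3@(1,0):A a4@(0,1):A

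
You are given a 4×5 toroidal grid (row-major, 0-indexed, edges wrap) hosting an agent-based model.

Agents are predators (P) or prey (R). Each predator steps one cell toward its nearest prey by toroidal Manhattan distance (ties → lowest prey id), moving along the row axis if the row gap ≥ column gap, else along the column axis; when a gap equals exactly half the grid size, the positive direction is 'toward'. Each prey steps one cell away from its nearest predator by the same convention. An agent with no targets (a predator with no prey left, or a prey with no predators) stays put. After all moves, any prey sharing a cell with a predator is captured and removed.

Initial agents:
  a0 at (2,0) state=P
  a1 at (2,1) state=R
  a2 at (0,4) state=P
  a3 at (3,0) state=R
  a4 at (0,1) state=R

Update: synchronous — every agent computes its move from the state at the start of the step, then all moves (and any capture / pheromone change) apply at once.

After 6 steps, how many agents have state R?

3

t=1: a0@(2,1):P a1@(2,2):R a2@(3,4):P a3@(0,0):R a4@(0,2):R
t=2: a0@(2,2):P a1@(2,3):R a2@(0,4):P a3@(1,0):R a4@(3,2):R
t=3: a0@(2,3):P a1@(2,4):R a2@(1,4):P a3@(2,0):R a4@(0,2):R
t=4: a0@(2,4):P a1@(2,0):R a2@(2,4):P a3@(2,1):R a4@(3,2):R
t=5: a0@(2,0):P a1@(2,1):R a2@(2,0):P a3@(2,2):R a4@(3,1):R
t=6: a0@(2,1):P a1@(2,2):R a2@(2,1):P a3@(2,3):R a4@(0,1):R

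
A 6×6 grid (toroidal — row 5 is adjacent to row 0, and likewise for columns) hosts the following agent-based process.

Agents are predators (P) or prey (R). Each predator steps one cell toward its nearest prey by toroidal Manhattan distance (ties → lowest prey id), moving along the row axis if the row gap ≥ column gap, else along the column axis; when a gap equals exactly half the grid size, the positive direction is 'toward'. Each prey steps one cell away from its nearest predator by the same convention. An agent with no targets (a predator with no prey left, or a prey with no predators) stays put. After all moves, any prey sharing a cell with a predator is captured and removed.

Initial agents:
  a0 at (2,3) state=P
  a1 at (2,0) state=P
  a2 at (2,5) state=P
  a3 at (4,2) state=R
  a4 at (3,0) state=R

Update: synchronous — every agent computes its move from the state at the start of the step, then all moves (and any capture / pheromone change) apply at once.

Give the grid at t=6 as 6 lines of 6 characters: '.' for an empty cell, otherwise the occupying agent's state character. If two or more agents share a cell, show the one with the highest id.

......
......
P..P.P
R.....
..R...
......

t=1: a0@(3,3):P a1@(3,0):P a2@(3,5):P a3@(5,2):R a4@(4,0):R
t=2: a0@(4,3):P a1@(4,0):P a2@(4,5):P a3@(0,2):R a4@(5,0):R
t=3: a0@(5,3):P a1@(5,0):P a2@(5,5):P a3@(1,2):R a4@(0,0):R
t=4: a0@(0,3):P a1@(0,0):P a2@(0,5):P a3@(2,2):R a4@(1,0):R
t=5: a0@(1,3):P a1@(1,0):P a2@(1,5):P a3@(3,2):R a4@(2,0):R
t=6: a0@(2,3):P a1@(2,0):P a2@(2,5):P a3@(4,2):R a4@(3,0):R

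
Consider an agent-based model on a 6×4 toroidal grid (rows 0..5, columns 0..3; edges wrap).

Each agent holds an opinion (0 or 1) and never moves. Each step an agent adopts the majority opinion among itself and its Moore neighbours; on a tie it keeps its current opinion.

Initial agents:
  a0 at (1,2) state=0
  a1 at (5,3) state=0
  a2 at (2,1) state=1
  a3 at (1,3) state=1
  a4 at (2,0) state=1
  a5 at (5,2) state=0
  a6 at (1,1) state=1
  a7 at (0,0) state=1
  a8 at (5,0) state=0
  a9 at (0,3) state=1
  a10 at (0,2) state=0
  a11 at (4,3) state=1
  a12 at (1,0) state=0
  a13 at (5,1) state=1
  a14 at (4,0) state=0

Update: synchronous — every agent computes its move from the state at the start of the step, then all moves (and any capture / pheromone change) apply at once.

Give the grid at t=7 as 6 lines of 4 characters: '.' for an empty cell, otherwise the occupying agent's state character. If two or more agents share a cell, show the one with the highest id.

1.01
1111
11..
....
0..0
0000

t=1: a0@(1,2):1 a1@(5,3):0 a2@(2,1):1 a3@(1,3):1 a4@(2,0):1 a5@(5,2):0 a6@(1,1):1 a7@(0,0):1 a8@(5,0):1 a9@(0,3):0 a10@(0,2):0 a11@(4,3):0 a12@(1,0):1 a13@(5,1):0 a14@(4,0):0
t=2: a0@(1,2):1 a1@(5,3):0 a2@(2,1):1 a3@(1,3):1 a4@(2,0):1 a5@(5,2):0 a6@(1,1):1 a7@(0,0):1 a8@(5,0):0 a9@(0,3):1 a10@(0,2):0 a11@(4,3):0 a12@(1,0):1 a13@(5,1):0 a14@(4,0):0
t=3: (unchanged — steady state)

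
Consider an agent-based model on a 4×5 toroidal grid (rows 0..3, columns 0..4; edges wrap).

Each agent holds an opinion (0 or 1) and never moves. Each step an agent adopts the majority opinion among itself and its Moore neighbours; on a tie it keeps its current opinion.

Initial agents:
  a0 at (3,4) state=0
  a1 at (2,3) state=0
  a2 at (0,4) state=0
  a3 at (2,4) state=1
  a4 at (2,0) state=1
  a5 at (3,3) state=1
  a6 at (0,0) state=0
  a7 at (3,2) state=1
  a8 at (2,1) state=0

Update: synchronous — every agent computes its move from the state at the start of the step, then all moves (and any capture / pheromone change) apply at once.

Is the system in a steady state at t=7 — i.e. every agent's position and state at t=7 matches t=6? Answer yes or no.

yes

t=1: a0@(3,4):0 a1@(2,3):1 a2@(0,4):0 a3@(2,4):1 a4@(2,0):1 a5@(3,3):1 a6@(0,0):0 a7@(3,2):1 a8@(2,1):1
t=2: a0@(3,4):1 a1@(2,3):1 a2@(0,4):0 a3@(2,4):1 a4@(2,0):1 a5@(3,3):1 a6@(0,0):0 a7@(3,2):1 a8@(2,1):1
t=3: (unchanged — steady state)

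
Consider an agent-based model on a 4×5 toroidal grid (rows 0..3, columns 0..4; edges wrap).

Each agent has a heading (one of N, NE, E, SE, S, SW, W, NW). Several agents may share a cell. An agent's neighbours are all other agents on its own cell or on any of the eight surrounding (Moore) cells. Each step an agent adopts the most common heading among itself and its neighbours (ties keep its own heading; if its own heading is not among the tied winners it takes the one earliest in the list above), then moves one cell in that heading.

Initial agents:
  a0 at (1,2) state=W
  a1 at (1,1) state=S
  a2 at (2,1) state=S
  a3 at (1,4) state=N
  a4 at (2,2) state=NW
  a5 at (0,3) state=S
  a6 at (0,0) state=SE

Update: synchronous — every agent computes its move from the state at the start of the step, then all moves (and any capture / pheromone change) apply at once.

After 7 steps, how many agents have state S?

6

t=1: a0@(2,2):S a1@(2,1):S a2@(3,1):S a3@(0,4):N a4@(3,2):S a5@(1,3):S a6@(1,1):SE
t=2: a0@(3,2):S a1@(3,1):S a2@(0,1):S a3@(3,4):N a4@(0,2):S a5@(2,3):S a6@(2,1):S
t=3: a0@(0,2):S a1@(0,1):S a2@(1,1):S a3@(2,4):N a4@(1,2):S a5@(3,3):S a6@(3,1):S
t=4: a0@(1,2):S a1@(1,1):S a2@(2,1):S a3@(1,4):N a4@(2,2):S a5@(0,3):S a6@(0,1):S
t=5: a0@(2,2):S a1@(2,1):S a2@(3,1):S a3@(0,4):N a4@(3,2):S a5@(1,3):S a6@(1,1):S
t=6: a0@(3,2):S a1@(3,1):S a2@(0,1):S a3@(3,4):N a4@(0,2):S a5@(2,3):S a6@(2,1):S
t=7: a0@(0,2):S a1@(0,1):S a2@(1,1):S a3@(2,4):N a4@(1,2):S a5@(3,3):S a6@(3,1):S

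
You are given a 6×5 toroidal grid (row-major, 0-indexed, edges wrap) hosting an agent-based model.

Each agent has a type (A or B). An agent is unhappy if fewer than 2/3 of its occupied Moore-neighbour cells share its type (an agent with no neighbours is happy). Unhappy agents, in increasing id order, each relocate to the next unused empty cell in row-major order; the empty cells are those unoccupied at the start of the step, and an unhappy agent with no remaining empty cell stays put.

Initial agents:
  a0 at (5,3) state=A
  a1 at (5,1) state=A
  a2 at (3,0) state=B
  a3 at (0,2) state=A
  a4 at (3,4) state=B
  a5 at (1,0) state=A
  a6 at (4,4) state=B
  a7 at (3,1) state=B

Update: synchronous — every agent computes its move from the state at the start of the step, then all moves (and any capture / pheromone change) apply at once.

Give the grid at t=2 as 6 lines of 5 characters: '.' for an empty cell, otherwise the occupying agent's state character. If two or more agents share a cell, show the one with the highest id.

A.A..
A....
.....
BB..B
....B
.A...

t=1: a0@(0,0):A a1@(5,1):A a2@(3,0):B a3@(0,2):A a4@(3,4):B a5@(1,0):A a6@(4,4):B a7@(3,1):B
t=2: (unchanged — steady state)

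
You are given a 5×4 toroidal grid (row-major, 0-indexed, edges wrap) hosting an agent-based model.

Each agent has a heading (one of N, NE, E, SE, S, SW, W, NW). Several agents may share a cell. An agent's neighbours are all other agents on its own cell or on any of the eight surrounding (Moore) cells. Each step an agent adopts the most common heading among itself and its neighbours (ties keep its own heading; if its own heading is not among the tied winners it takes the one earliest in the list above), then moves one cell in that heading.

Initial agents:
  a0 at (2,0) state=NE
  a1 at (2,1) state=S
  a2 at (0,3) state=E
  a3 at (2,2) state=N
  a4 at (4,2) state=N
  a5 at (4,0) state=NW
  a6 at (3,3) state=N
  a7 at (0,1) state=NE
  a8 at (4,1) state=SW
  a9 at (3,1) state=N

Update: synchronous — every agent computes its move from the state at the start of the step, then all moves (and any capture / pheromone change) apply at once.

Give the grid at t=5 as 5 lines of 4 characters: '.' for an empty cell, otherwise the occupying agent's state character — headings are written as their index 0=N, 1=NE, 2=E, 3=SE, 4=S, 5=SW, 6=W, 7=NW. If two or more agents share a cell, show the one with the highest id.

..0.
0...
000.
.0.0
000.

t=1: a0@(1,0):N a1@(1,1):N a2@(0,0):E a3@(1,2):N a4@(3,2):N a5@(3,0):N a6@(2,3):N a7@(4,2):NE a8@(3,1):N a9@(2,1):N
t=2: a0@(0,0):N a1@(0,1):N a2@(4,0):N a3@(0,2):N a4@(2,2):N a5@(2,0):N a6@(1,3):N a7@(3,2):N a8@(2,1):N a9@(1,1):N
t=3: a0@(4,0):N a1@(4,1):N a2@(3,0):N a3@(4,2):N a4@(1,2):N a5@(1,0):N a6@(0,3):N a7@(2,2):N a8@(1,1):N a9@(0,1):N
t=4: a0@(3,0):N a1@(3,1):N a2@(2,0):N a3@(3,2):N a4@(0,2):N a5@(0,0):N a6@(4,3):N a7@(1,2):N a8@(0,1):N a9@(4,1):N
t=5: a0@(2,0):N a1@(2,1):N a2@(1,0):N a3@(2,2):N a4@(4,2):N a5@(4,0):N a6@(3,3):N a7@(0,2):N a8@(4,1):N a9@(3,1):N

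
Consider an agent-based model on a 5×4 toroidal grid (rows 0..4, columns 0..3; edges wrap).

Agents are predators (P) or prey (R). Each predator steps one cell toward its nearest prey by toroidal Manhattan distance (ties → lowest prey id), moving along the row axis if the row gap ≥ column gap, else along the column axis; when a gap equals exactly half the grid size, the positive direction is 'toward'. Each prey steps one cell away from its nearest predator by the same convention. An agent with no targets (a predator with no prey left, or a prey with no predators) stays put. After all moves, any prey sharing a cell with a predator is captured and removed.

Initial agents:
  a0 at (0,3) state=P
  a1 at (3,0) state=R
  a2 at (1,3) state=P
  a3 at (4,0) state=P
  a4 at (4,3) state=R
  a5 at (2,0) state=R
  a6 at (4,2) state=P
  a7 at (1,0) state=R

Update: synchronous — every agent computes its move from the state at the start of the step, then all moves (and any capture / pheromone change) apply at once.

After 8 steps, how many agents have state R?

3

t=1: a0@(4,3):P a1@(2,0):R a2@(1,0):P a3@(3,0):P a4@(3,3):R a6@(4,3):P a7@(1,1):R
t=2: a0@(3,3):P a1@(3,0):R a2@(2,0):P a3@(2,0):P a4@(2,3):R a6@(3,3):P a7@(1,2):R
t=3: a0@(3,0):P a1@(3,1):R a2@(3,0):P a3@(3,0):P a4@(1,3):R a6@(3,0):P a7@(0,2):R
t=4: a0@(3,1):P a1@(3,2):R a2@(3,1):P a3@(3,1):P a4@(0,3):R a6@(3,1):P a7@(1,2):R
t=5: a0@(3,2):P a1@(3,3):R a2@(3,2):P a3@(3,2):P a4@(1,3):R a6@(3,2):P a7@(0,2):R
t=6: a0@(3,3):P a1@(3,0):R a2@(3,3):P a3@(3,3):P a4@(0,3):R a6@(3,3):P a7@(1,2):R
t=7: a0@(3,0):P a1@(3,1):R a2@(3,0):P a3@(3,0):P a4@(1,3):R a6@(3,0):P a7@(0,2):R
t=8: a0@(3,1):P a1@(3,2):R a2@(3,1):P a3@(3,1):P a4@(0,3):R a6@(3,1):P a7@(1,2):R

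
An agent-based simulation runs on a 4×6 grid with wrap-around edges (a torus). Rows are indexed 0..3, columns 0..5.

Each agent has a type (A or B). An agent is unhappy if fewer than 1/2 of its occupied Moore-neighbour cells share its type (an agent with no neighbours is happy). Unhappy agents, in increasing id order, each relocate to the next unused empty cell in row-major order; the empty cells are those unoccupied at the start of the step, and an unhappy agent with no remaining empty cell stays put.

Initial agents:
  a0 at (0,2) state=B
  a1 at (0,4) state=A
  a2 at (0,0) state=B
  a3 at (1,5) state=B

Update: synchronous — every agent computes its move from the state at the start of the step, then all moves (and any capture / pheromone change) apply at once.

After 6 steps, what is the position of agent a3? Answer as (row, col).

t=1: a0@(0,2):B a1@(0,1):A a2@(0,0):B a3@(1,5):B
t=2: a0@(0,3):B a1@(0,4):A a2@(0,0):B a3@(1,5):B
t=3: a0@(0,1):B a1@(0,2):A a2@(0,0):B a3@(1,5):B
t=4: a0@(0,1):B a1@(0,3):A a2@(0,0):B a3@(1,5):B
t=5: (unchanged — steady state)

(1, 5)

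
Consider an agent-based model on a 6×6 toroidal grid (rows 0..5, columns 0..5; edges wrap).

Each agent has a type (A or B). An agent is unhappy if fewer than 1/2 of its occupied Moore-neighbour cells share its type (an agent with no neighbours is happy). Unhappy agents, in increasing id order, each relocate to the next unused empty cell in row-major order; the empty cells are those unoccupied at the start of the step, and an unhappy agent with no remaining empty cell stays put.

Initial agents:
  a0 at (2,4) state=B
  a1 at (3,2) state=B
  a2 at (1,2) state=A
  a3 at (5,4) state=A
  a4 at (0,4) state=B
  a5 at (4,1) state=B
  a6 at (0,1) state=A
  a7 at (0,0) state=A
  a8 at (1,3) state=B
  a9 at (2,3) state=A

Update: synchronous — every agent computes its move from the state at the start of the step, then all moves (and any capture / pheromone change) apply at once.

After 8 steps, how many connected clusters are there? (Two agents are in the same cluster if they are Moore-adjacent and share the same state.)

4

t=1: a0@(2,4):B a1@(3,2):B a2@(1,2):A a3@(0,2):A a4@(0,4):B a5@(4,1):B a6@(0,1):A a7@(0,0):A a8@(1,3):B a9@(0,3):A
t=2: a0@(2,4):B a1@(3,2):B a2@(1,2):A a3@(0,2):A a4@(0,4):B a5@(4,1):B a6@(0,1):A a7@(0,0):A a8@(0,5):B a9@(0,3):A
t=3: (unchanged — steady state)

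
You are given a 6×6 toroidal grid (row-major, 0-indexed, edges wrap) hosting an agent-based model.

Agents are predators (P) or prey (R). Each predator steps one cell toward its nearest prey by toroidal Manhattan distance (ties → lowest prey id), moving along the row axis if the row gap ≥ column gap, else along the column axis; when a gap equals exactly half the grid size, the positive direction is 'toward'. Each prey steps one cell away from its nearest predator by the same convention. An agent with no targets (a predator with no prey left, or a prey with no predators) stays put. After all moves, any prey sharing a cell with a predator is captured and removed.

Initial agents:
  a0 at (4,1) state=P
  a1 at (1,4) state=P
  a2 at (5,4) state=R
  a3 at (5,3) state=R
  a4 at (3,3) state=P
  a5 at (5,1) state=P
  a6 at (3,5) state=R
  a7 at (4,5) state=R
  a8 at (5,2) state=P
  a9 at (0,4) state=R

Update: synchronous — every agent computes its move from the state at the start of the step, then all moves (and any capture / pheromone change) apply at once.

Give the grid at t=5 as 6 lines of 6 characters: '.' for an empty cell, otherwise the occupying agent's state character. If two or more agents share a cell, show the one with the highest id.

t=1: a0@(4,0):P a1@(0,4):P a2@(4,4):R a3@(5,4):R a4@(4,3):P a5@(5,2):P a6@(3,0):R a7@(4,4):R a8@(5,3):P a9@(5,4):R
t=2: a0@(3,0):P a1@(5,4):P a2@(4,5):R a4@(4,4):P a5@(5,3):P a6@(2,0):R a7@(4,5):R a8@(5,4):P
t=3: a0@(2,0):P a1@(4,4):P a2@(4,0):R a4@(4,5):P a5@(5,4):P a6@(1,0):R a7@(4,0):R a8@(4,4):P
t=4: a0@(1,0):P a1@(4,5):P a2@(4,1):R a4@(4,0):P a5@(5,5):P a6@(0,0):R a7@(4,1):R a8@(4,5):P
t=5: a0@(0,0):P a1@(4,0):P a2@(4,2):R a4@(4,1):P a5@(0,5):P a6@(5,0):R a7@(4,2):R a8@(4,0):P

P....P
......
......
......
PPR...
R.....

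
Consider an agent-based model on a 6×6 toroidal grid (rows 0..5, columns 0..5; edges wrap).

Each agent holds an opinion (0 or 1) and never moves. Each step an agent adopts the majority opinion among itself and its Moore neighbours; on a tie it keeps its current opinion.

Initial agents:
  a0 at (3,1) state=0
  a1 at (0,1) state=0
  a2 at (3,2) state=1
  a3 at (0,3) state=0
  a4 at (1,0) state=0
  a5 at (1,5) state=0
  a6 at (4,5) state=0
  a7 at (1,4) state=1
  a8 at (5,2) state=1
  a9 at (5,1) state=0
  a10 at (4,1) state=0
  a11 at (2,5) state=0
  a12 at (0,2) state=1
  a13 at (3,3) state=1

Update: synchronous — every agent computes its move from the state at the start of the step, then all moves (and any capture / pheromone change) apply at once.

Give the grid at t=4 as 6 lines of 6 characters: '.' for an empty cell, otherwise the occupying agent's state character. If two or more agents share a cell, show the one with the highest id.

.000..
0...00
.....0
.011..
.0...0
.00...

t=1: a0@(3,1):0 a1@(0,1):0 a2@(3,2):1 a3@(0,3):1 a4@(1,0):0 a5@(1,5):0 a6@(4,5):0 a7@(1,4):0 a8@(5,2):0 a9@(5,1):0 a10@(4,1):0 a11@(2,5):0 a12@(0,2):0 a13@(3,3):1
t=2: a0@(3,1):0 a1@(0,1):0 a2@(3,2):1 a3@(0,3):0 a4@(1,0):0 a5@(1,5):0 a6@(4,5):0 a7@(1,4):0 a8@(5,2):0 a9@(5,1):0 a10@(4,1):0 a11@(2,5):0 a12@(0,2):0 a13@(3,3):1
t=3: (unchanged — steady state)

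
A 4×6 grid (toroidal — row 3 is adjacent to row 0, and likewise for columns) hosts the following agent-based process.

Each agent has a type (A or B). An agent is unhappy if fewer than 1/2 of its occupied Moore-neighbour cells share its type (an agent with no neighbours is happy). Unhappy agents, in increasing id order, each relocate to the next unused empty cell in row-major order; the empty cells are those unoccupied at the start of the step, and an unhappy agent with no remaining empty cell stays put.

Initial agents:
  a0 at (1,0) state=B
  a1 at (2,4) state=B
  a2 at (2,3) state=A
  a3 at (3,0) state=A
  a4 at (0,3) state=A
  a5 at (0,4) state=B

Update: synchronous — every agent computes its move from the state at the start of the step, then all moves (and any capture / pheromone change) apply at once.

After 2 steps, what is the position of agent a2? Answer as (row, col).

(0, 1)

t=1: a0@(1,0):B a1@(0,0):B a2@(0,1):A a3@(3,0):A a4@(0,2):A a5@(0,5):B
t=2: a0@(1,0):B a1@(0,0):B a2@(0,1):A a3@(0,3):A a4@(0,2):A a5@(0,5):B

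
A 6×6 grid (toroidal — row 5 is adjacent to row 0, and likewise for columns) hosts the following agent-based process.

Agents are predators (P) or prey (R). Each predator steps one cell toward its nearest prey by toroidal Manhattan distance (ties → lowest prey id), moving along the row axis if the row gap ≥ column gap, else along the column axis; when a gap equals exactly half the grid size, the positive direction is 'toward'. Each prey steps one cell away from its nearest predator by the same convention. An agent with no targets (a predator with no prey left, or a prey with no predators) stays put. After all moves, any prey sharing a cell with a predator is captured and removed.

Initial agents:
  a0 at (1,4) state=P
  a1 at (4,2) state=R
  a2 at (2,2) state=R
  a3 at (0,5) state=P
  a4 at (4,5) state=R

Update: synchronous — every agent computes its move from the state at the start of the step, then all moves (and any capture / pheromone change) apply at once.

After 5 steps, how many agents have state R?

t=1: a0@(1,3):P a1@(3,2):R a2@(2,1):R a3@(5,5):P a4@(3,5):R
t=2: a0@(2,3):P a1@(4,2):R a2@(2,0):R a3@(4,5):P a4@(2,5):R
t=3: a0@(2,4):P a1@(5,2):R a2@(2,5):R a3@(3,5):P a4@(2,0):R
t=4: a0@(2,5):P a1@(4,2):R a2@(2,0):R a3@(2,5):P a4@(2,1):R
t=5: a0@(2,0):P a1@(4,1):R a2@(2,1):R a3@(2,0):P a4@(2,2):R

3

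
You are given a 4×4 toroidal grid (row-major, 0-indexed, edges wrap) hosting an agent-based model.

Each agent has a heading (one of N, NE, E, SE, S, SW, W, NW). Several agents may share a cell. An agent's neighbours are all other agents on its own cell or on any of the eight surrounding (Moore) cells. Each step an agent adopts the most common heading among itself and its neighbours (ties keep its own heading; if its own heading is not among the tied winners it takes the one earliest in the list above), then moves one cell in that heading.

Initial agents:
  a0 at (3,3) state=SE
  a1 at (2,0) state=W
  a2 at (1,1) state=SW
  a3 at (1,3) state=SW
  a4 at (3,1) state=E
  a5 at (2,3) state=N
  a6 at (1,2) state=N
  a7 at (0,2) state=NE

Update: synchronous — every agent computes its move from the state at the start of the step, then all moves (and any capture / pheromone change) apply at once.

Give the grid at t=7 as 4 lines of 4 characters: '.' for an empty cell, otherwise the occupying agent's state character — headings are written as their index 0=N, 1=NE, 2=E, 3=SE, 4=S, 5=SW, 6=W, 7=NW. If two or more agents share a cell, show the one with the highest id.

....
..0.
0.00
..00

t=1: a0@(0,0):SE a1@(3,3):SW a2@(2,0):SW a3@(0,3):N a4@(3,2):E a5@(1,3):N a6@(0,2):N a7@(1,1):SW
t=2: a0@(3,0):N a1@(0,2):SW a2@(3,3):SW a3@(3,3):N a4@(2,2):N a5@(0,3):N a6@(3,2):N a7@(2,0):SW
t=3: a0@(2,0):N a1@(3,2):N a2@(2,3):N a3@(2,3):N a4@(1,2):N a5@(3,3):N a6@(2,2):N a7@(3,3):SW
t=4: a0@(1,0):N a1@(2,2):N a2@(1,3):N a3@(1,3):N a4@(0,2):N a5@(2,3):N a6@(1,2):N a7@(2,3):N
t=5: a0@(0,0):N a1@(1,2):N a2@(0,3):N a3@(0,3):N a4@(3,2):N a5@(1,3):N a6@(0,2):N a7@(1,3):N
t=6: a0@(3,0):N a1@(0,2):N a2@(3,3):N a3@(3,3):N a4@(2,2):N a5@(0,3):N a6@(3,2):N a7@(0,3):N
t=7: a0@(2,0):N a1@(3,2):N a2@(2,3):N a3@(2,3):N a4@(1,2):N a5@(3,3):N a6@(2,2):N a7@(3,3):N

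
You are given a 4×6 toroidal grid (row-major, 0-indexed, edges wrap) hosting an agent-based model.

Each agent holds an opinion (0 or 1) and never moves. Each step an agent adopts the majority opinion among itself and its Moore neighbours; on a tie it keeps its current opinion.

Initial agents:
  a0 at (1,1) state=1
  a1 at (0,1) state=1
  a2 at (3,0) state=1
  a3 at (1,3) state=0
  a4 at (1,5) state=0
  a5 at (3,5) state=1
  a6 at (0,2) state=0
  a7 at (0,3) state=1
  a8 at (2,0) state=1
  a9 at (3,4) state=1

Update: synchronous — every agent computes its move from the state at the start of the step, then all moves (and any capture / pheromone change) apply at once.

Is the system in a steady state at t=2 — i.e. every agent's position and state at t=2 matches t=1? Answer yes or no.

no

t=1: a0@(1,1):1 a1@(0,1):1 a2@(3,0):1 a3@(1,3):0 a4@(1,5):0 a5@(3,5):1 a6@(0,2):1 a7@(0,3):1 a8@(2,0):1 a9@(3,4):1
t=2: a0@(1,1):1 a1@(0,1):1 a2@(3,0):1 a3@(1,3):1 a4@(1,5):0 a5@(3,5):1 a6@(0,2):1 a7@(0,3):1 a8@(2,0):1 a9@(3,4):1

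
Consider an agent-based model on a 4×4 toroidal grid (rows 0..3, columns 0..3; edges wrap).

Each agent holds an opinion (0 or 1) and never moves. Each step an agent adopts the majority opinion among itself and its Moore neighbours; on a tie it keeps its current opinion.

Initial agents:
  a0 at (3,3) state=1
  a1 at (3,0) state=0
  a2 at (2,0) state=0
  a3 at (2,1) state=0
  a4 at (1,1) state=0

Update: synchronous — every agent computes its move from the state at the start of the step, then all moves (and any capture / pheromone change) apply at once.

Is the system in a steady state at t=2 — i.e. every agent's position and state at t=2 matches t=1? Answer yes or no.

t=1: a0@(3,3):0 a1@(3,0):0 a2@(2,0):0 a3@(2,1):0 a4@(1,1):0
t=2: (unchanged — steady state)

yes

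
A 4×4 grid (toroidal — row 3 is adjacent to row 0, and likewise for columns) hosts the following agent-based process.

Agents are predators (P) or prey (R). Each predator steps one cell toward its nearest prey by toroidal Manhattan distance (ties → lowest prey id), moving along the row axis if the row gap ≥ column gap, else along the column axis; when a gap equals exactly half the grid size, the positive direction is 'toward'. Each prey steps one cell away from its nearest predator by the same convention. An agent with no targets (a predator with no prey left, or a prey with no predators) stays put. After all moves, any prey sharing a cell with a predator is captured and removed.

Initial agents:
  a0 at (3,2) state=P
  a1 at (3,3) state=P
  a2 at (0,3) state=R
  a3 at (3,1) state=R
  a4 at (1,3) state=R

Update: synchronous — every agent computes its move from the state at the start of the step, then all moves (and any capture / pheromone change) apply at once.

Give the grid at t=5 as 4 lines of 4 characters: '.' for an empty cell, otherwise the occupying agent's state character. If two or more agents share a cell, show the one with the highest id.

....
....
....
PP..

t=1: a0@(3,1):P a1@(0,3):P a2@(1,3):R a3@(3,0):R
t=2: a0@(3,0):P a1@(1,3):P a2@(2,3):R a3@(3,3):R
t=3: a0@(3,3):P a1@(2,3):P a3@(3,2):R
t=4: a0@(3,2):P a1@(3,3):P a3@(3,1):R
t=5: a0@(3,1):P a1@(3,0):P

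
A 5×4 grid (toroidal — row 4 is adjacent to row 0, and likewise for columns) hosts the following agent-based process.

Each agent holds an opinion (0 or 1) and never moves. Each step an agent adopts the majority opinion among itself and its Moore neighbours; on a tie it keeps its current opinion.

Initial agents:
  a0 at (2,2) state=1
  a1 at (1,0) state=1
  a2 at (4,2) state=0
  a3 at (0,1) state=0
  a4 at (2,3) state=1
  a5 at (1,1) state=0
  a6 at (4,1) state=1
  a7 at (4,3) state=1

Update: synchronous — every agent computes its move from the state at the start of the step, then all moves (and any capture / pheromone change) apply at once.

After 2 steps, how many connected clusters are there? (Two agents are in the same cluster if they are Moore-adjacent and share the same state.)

t=1: a0@(2,2):1 a1@(1,0):1 a2@(4,2):0 a3@(0,1):0 a4@(2,3):1 a5@(1,1):0 a6@(4,1):0 a7@(4,3):1
t=2: (unchanged — steady state)

3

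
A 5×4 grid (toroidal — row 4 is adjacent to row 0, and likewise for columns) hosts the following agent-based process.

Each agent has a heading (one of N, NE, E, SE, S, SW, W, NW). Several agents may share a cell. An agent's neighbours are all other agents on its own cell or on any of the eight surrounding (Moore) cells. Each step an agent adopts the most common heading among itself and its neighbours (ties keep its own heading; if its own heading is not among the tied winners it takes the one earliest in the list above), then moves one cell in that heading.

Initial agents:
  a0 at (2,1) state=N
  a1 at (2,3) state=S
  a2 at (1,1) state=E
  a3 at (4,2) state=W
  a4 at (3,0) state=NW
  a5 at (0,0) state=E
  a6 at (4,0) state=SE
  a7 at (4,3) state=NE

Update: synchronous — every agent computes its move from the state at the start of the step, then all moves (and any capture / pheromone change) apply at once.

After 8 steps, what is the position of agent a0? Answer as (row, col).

(1, 0)

t=1: a0@(1,1):N a1@(3,3):S a2@(1,2):E a3@(4,1):W a4@(2,3):NW a5@(0,1):E a6@(0,1):SE a7@(3,0):NE
t=2: a0@(1,2):E a1@(4,3):S a2@(1,3):E a3@(4,0):W a4@(1,2):NW a5@(0,2):E a6@(0,2):E a7@(2,1):NE
t=3: a0@(1,3):E a1@(4,0):E a2@(1,0):E a3@(4,3):W a4@(1,3):E a5@(0,3):E a6@(0,3):E a7@(1,2):NE
t=4: a0@(1,0):E a1@(4,1):E a2@(1,1):E a3@(4,0):E a4@(1,0):E a5@(0,0):E a6@(0,0):E a7@(1,3):E
t=5: a0@(1,1):E a1@(4,2):E a2@(1,2):E a3@(4,1):E a4@(1,1):E a5@(0,1):E a6@(0,1):E a7@(1,0):E
t=6: a0@(1,2):E a1@(4,3):E a2@(1,3):E a3@(4,2):E a4@(1,2):E a5@(0,2):E a6@(0,2):E a7@(1,1):E
t=7: a0@(1,3):E a1@(4,0):E a2@(1,0):E a3@(4,3):E a4@(1,3):E a5@(0,3):E a6@(0,3):E a7@(1,2):E
t=8: a0@(1,0):E a1@(4,1):E a2@(1,1):E a3@(4,0):E a4@(1,0):E a5@(0,0):E a6@(0,0):E a7@(1,3):E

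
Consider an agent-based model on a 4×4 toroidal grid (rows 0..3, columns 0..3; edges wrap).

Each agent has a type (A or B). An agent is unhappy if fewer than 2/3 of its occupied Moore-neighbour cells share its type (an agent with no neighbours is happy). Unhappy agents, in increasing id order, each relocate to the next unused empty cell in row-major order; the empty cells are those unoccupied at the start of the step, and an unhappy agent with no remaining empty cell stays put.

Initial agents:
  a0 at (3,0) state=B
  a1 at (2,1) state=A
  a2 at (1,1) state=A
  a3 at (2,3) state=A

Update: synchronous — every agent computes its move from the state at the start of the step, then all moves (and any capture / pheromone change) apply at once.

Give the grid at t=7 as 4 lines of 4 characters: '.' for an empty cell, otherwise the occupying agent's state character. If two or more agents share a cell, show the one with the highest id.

BAA.
.A..
....
....

t=1: a0@(0,0):B a1@(0,1):A a2@(1,1):A a3@(0,2):A
t=2: a0@(0,3):B a1@(0,1):A a2@(1,1):A a3@(0,2):A
t=3: a0@(0,0):B a1@(0,1):A a2@(1,1):A a3@(0,2):A
t=4: a0@(0,3):B a1@(0,1):A a2@(1,1):A a3@(0,2):A
t=5: a0@(0,0):B a1@(0,1):A a2@(1,1):A a3@(0,2):A
t=6: a0@(0,3):B a1@(0,1):A a2@(1,1):A a3@(0,2):A
t=7: a0@(0,0):B a1@(0,1):A a2@(1,1):A a3@(0,2):A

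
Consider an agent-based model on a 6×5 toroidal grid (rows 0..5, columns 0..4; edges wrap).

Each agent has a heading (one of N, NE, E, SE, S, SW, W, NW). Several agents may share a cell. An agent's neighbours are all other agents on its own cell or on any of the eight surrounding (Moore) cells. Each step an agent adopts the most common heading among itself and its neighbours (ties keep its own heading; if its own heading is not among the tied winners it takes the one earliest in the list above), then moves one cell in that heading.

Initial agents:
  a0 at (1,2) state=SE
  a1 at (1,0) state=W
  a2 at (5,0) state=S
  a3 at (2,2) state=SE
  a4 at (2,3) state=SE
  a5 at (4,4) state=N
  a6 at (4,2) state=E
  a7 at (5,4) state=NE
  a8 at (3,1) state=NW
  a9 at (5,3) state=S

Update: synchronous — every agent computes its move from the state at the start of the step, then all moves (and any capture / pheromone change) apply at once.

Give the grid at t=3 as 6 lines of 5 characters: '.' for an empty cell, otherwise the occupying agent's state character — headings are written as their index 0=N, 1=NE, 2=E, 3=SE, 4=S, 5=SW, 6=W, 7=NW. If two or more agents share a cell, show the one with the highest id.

3....
....4
4..44
....4
3....
33...

t=1: a0@(2,3):SE a1@(1,4):W a2@(0,0):S a3@(3,3):SE a4@(3,4):SE a5@(5,4):S a6@(4,3):E a7@(0,4):S a8@(2,0):NW a9@(0,3):S
t=2: a0@(3,4):SE a1@(2,4):S a2@(1,0):S a3@(4,4):SE a4@(4,0):SE a5@(0,4):S a6@(5,4):SE a7@(1,4):S a8@(1,4):NW a9@(1,3):S
t=3: a0@(4,0):SE a1@(3,4):S a2@(2,0):S a3@(5,0):SE a4@(5,1):SE a5@(1,4):S a6@(0,0):SE a7@(2,4):S a8@(2,4):S a9@(2,3):S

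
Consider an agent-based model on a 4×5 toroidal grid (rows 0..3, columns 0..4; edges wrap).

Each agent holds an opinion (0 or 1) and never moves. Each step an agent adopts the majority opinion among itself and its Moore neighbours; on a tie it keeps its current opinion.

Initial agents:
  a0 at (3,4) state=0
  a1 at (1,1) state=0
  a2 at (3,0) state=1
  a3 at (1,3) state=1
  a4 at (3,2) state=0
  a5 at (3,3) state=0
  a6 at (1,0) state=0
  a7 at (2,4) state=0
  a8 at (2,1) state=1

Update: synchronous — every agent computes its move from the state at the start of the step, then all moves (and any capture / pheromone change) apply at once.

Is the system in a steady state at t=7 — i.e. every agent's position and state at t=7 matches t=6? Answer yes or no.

t=1: a0@(3,4):0 a1@(1,1):0 a2@(3,0):1 a3@(1,3):1 a4@(3,2):0 a5@(3,3):0 a6@(1,0):0 a7@(2,4):0 a8@(2,1):0
t=2: a0@(3,4):0 a1@(1,1):0 a2@(3,0):0 a3@(1,3):1 a4@(3,2):0 a5@(3,3):0 a6@(1,0):0 a7@(2,4):0 a8@(2,1):0
t=3: (unchanged — steady state)

yes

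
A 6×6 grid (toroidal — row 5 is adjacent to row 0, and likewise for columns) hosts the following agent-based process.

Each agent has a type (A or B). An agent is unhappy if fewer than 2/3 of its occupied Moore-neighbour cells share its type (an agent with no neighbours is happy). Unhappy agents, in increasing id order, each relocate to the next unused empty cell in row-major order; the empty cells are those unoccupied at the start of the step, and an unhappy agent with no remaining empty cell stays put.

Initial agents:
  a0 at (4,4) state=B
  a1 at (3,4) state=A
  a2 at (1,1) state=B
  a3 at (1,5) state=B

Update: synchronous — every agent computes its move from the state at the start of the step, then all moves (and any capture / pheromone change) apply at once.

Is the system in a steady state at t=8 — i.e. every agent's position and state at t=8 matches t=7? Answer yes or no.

yes

t=1: a0@(0,0):B a1@(0,1):A a2@(1,1):B a3@(1,5):B
t=2: a0@(0,0):B a1@(0,2):A a2@(0,3):B a3@(1,5):B
t=3: a0@(0,0):B a1@(0,1):A a2@(0,4):B a3@(1,5):B
t=4: a0@(0,2):B a1@(0,3):A a2@(0,4):B a3@(1,5):B
t=5: a0@(0,0):B a1@(0,1):A a2@(0,5):B a3@(1,5):B
t=6: a0@(0,0):B a1@(0,2):A a2@(0,5):B a3@(1,5):B
t=7: (unchanged — steady state)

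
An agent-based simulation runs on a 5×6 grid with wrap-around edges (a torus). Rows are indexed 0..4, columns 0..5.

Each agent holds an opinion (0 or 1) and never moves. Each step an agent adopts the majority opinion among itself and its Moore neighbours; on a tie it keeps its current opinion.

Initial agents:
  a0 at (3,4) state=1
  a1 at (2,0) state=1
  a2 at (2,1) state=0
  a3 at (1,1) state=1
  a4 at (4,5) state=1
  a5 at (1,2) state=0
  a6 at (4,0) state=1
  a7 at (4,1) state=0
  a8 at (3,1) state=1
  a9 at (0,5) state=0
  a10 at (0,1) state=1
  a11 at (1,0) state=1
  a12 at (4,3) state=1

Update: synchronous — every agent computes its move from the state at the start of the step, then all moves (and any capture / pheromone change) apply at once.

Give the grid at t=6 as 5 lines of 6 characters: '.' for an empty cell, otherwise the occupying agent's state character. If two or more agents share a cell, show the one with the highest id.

t=1: a0@(3,4):1 a1@(2,0):1 a2@(2,1):1 a3@(1,1):1 a4@(4,5):1 a5@(1,2):0 a6@(4,0):1 a7@(4,1):1 a8@(3,1):1 a9@(0,5):1 a10@(0,1):1 a11@(1,0):1 a12@(4,3):1
t=2: a0@(3,4):1 a1@(2,0):1 a2@(2,1):1 a3@(1,1):1 a4@(4,5):1 a5@(1,2):1 a6@(4,0):1 a7@(4,1):1 a8@(3,1):1 a9@(0,5):1 a10@(0,1):1 a11@(1,0):1 a12@(4,3):1
t=3: (unchanged — steady state)

.1...1
111...
11....
.1..1.
11.1.1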